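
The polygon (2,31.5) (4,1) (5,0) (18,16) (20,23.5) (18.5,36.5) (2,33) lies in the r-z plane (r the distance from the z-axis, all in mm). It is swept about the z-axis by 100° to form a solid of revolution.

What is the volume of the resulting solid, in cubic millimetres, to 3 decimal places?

Profile (r,z), 7 vertices: (2,31.5) (4,1) (5,0) (18,16) (20,23.5) (18.5,36.5) (2,33)
edge 0: (2,31.5)→(4,1)  cross = 2·1 − 4·31.5 = -124.0000; (r_i+r_j)·cross = 6·-124.0000 = -744.0000
edge 1: (4,1)→(5,0)  cross = 4·0 − 5·1 = -5.0000; (r_i+r_j)·cross = 9·-5.0000 = -45.0000
edge 2: (5,0)→(18,16)  cross = 5·16 − 18·0 = 80.0000; (r_i+r_j)·cross = 23·80.0000 = 1840.0000
edge 3: (18,16)→(20,23.5)  cross = 18·23.5 − 20·16 = 103.0000; (r_i+r_j)·cross = 38·103.0000 = 3914.0000
edge 4: (20,23.5)→(18.5,36.5)  cross = 20·36.5 − 18.5·23.5 = 295.2500; (r_i+r_j)·cross = 38.5·295.2500 = 11367.1250
edge 5: (18.5,36.5)→(2,33)  cross = 18.5·33 − 2·36.5 = 537.5000; (r_i+r_j)·cross = 20.5·537.5000 = 11018.7500
edge 6: (2,33)→(2,31.5)  cross = 2·31.5 − 2·33 = -3.0000; (r_i+r_j)·cross = 4·-3.0000 = -12.0000
Σcross = 883.7500 → A = |Σcross|/2 = 441.8750 mm²
Σ(r_i+r_j)·cross = 27338.8750 → first moment M = |Σ|/6 = 4556.4792
R_c = M/A = 4556.4792/441.8750 = 10.3117 mm
θ = 100° = 1.745329 rad
V = θ·R_c·A = 1.745329·10.3117·441.8750 = 7952.556 mm³

Volume = 7952.556 mm³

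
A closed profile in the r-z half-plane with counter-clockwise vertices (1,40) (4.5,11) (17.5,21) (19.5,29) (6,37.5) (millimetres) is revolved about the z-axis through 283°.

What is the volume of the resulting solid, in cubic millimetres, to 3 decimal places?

Profile (r,z), 5 vertices: (1,40) (4.5,11) (17.5,21) (19.5,29) (6,37.5)
edge 0: (1,40)→(4.5,11)  cross = 1·11 − 4.5·40 = -169.0000; (r_i+r_j)·cross = 5.5·-169.0000 = -929.5000
edge 1: (4.5,11)→(17.5,21)  cross = 4.5·21 − 17.5·11 = -98.0000; (r_i+r_j)·cross = 22·-98.0000 = -2156.0000
edge 2: (17.5,21)→(19.5,29)  cross = 17.5·29 − 19.5·21 = 98.0000; (r_i+r_j)·cross = 37·98.0000 = 3626.0000
edge 3: (19.5,29)→(6,37.5)  cross = 19.5·37.5 − 6·29 = 557.2500; (r_i+r_j)·cross = 25.5·557.2500 = 14209.8750
edge 4: (6,37.5)→(1,40)  cross = 6·40 − 1·37.5 = 202.5000; (r_i+r_j)·cross = 7·202.5000 = 1417.5000
Σcross = 590.7500 → A = |Σcross|/2 = 295.3750 mm²
Σ(r_i+r_j)·cross = 16167.8750 → first moment M = |Σ|/6 = 2694.6458
R_c = M/A = 2694.6458/295.3750 = 9.1228 mm
θ = 283° = 4.939282 rad
V = θ·R_c·A = 4.939282·9.1228·295.3750 = 13309.615 mm³

Volume = 13309.615 mm³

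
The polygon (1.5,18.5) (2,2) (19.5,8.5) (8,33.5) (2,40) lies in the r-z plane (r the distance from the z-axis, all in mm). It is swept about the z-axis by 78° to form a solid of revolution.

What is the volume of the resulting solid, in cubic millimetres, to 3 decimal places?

Profile (r,z), 5 vertices: (1.5,18.5) (2,2) (19.5,8.5) (8,33.5) (2,40)
edge 0: (1.5,18.5)→(2,2)  cross = 1.5·2 − 2·18.5 = -34.0000; (r_i+r_j)·cross = 3.5·-34.0000 = -119.0000
edge 1: (2,2)→(19.5,8.5)  cross = 2·8.5 − 19.5·2 = -22.0000; (r_i+r_j)·cross = 21.5·-22.0000 = -473.0000
edge 2: (19.5,8.5)→(8,33.5)  cross = 19.5·33.5 − 8·8.5 = 585.2500; (r_i+r_j)·cross = 27.5·585.2500 = 16094.3750
edge 3: (8,33.5)→(2,40)  cross = 8·40 − 2·33.5 = 253.0000; (r_i+r_j)·cross = 10·253.0000 = 2530.0000
edge 4: (2,40)→(1.5,18.5)  cross = 2·18.5 − 1.5·40 = -23.0000; (r_i+r_j)·cross = 3.5·-23.0000 = -80.5000
Σcross = 759.2500 → A = |Σcross|/2 = 379.6250 mm²
Σ(r_i+r_j)·cross = 17951.8750 → first moment M = |Σ|/6 = 2991.9792
R_c = M/A = 2991.9792/379.6250 = 7.8814 mm
θ = 78° = 1.361357 rad
V = θ·R_c·A = 1.361357·7.8814·379.6250 = 4073.151 mm³

Volume = 4073.151 mm³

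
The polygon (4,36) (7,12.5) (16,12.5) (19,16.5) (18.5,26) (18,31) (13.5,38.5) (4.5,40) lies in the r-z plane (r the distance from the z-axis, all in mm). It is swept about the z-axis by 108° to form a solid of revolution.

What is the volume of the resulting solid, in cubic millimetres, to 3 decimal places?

Profile (r,z), 8 vertices: (4,36) (7,12.5) (16,12.5) (19,16.5) (18.5,26) (18,31) (13.5,38.5) (4.5,40)
edge 0: (4,36)→(7,12.5)  cross = 4·12.5 − 7·36 = -202.0000; (r_i+r_j)·cross = 11·-202.0000 = -2222.0000
edge 1: (7,12.5)→(16,12.5)  cross = 7·12.5 − 16·12.5 = -112.5000; (r_i+r_j)·cross = 23·-112.5000 = -2587.5000
edge 2: (16,12.5)→(19,16.5)  cross = 16·16.5 − 19·12.5 = 26.5000; (r_i+r_j)·cross = 35·26.5000 = 927.5000
edge 3: (19,16.5)→(18.5,26)  cross = 19·26 − 18.5·16.5 = 188.7500; (r_i+r_j)·cross = 37.5·188.7500 = 7078.1250
edge 4: (18.5,26)→(18,31)  cross = 18.5·31 − 18·26 = 105.5000; (r_i+r_j)·cross = 36.5·105.5000 = 3850.7500
edge 5: (18,31)→(13.5,38.5)  cross = 18·38.5 − 13.5·31 = 274.5000; (r_i+r_j)·cross = 31.5·274.5000 = 8646.7500
edge 6: (13.5,38.5)→(4.5,40)  cross = 13.5·40 − 4.5·38.5 = 366.7500; (r_i+r_j)·cross = 18·366.7500 = 6601.5000
edge 7: (4.5,40)→(4,36)  cross = 4.5·36 − 4·40 = 2.0000; (r_i+r_j)·cross = 8.5·2.0000 = 17.0000
Σcross = 649.5000 → A = |Σcross|/2 = 324.7500 mm²
Σ(r_i+r_j)·cross = 22312.1250 → first moment M = |Σ|/6 = 3718.6875
R_c = M/A = 3718.6875/324.7500 = 11.4509 mm
θ = 108° = 1.884956 rad
V = θ·R_c·A = 1.884956·11.4509·324.7500 = 7009.561 mm³

Volume = 7009.561 mm³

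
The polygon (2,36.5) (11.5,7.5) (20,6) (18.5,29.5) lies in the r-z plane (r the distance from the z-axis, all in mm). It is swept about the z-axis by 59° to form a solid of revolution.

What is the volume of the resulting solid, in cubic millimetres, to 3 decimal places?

Profile (r,z), 4 vertices: (2,36.5) (11.5,7.5) (20,6) (18.5,29.5)
edge 0: (2,36.5)→(11.5,7.5)  cross = 2·7.5 − 11.5·36.5 = -404.7500; (r_i+r_j)·cross = 13.5·-404.7500 = -5464.1250
edge 1: (11.5,7.5)→(20,6)  cross = 11.5·6 − 20·7.5 = -81.0000; (r_i+r_j)·cross = 31.5·-81.0000 = -2551.5000
edge 2: (20,6)→(18.5,29.5)  cross = 20·29.5 − 18.5·6 = 479.0000; (r_i+r_j)·cross = 38.5·479.0000 = 18441.5000
edge 3: (18.5,29.5)→(2,36.5)  cross = 18.5·36.5 − 2·29.5 = 616.2500; (r_i+r_j)·cross = 20.5·616.2500 = 12633.1250
Σcross = 609.5000 → A = |Σcross|/2 = 304.7500 mm²
Σ(r_i+r_j)·cross = 23059.0000 → first moment M = |Σ|/6 = 3843.1667
R_c = M/A = 3843.1667/304.7500 = 12.6109 mm
θ = 59° = 1.029744 rad
V = θ·R_c·A = 1.029744·12.6109·304.7500 = 3957.479 mm³

Volume = 3957.479 mm³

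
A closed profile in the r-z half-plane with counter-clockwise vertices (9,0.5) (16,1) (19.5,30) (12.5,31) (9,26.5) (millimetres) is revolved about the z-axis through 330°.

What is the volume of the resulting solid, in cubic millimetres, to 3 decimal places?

Profile (r,z), 5 vertices: (9,0.5) (16,1) (19.5,30) (12.5,31) (9,26.5)
edge 0: (9,0.5)→(16,1)  cross = 9·1 − 16·0.5 = 1.0000; (r_i+r_j)·cross = 25·1.0000 = 25.0000
edge 1: (16,1)→(19.5,30)  cross = 16·30 − 19.5·1 = 460.5000; (r_i+r_j)·cross = 35.5·460.5000 = 16347.7500
edge 2: (19.5,30)→(12.5,31)  cross = 19.5·31 − 12.5·30 = 229.5000; (r_i+r_j)·cross = 32·229.5000 = 7344.0000
edge 3: (12.5,31)→(9,26.5)  cross = 12.5·26.5 − 9·31 = 52.2500; (r_i+r_j)·cross = 21.5·52.2500 = 1123.3750
edge 4: (9,26.5)→(9,0.5)  cross = 9·0.5 − 9·26.5 = -234.0000; (r_i+r_j)·cross = 18·-234.0000 = -4212.0000
Σcross = 509.2500 → A = |Σcross|/2 = 254.6250 mm²
Σ(r_i+r_j)·cross = 20628.1250 → first moment M = |Σ|/6 = 3438.0208
R_c = M/A = 3438.0208/254.6250 = 13.5023 mm
θ = 330° = 5.759587 rad
V = θ·R_c·A = 5.759587·13.5023·254.6250 = 19801.578 mm³

Volume = 19801.578 mm³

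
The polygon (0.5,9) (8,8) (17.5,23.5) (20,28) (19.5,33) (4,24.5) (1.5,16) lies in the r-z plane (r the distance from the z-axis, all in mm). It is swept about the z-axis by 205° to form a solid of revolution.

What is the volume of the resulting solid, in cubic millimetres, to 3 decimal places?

Profile (r,z), 7 vertices: (0.5,9) (8,8) (17.5,23.5) (20,28) (19.5,33) (4,24.5) (1.5,16)
edge 0: (0.5,9)→(8,8)  cross = 0.5·8 − 8·9 = -68.0000; (r_i+r_j)·cross = 8.5·-68.0000 = -578.0000
edge 1: (8,8)→(17.5,23.5)  cross = 8·23.5 − 17.5·8 = 48.0000; (r_i+r_j)·cross = 25.5·48.0000 = 1224.0000
edge 2: (17.5,23.5)→(20,28)  cross = 17.5·28 − 20·23.5 = 20.0000; (r_i+r_j)·cross = 37.5·20.0000 = 750.0000
edge 3: (20,28)→(19.5,33)  cross = 20·33 − 19.5·28 = 114.0000; (r_i+r_j)·cross = 39.5·114.0000 = 4503.0000
edge 4: (19.5,33)→(4,24.5)  cross = 19.5·24.5 − 4·33 = 345.7500; (r_i+r_j)·cross = 23.5·345.7500 = 8125.1250
edge 5: (4,24.5)→(1.5,16)  cross = 4·16 − 1.5·24.5 = 27.2500; (r_i+r_j)·cross = 5.5·27.2500 = 149.8750
edge 6: (1.5,16)→(0.5,9)  cross = 1.5·9 − 0.5·16 = 5.5000; (r_i+r_j)·cross = 2·5.5000 = 11.0000
Σcross = 492.5000 → A = |Σcross|/2 = 246.2500 mm²
Σ(r_i+r_j)·cross = 14185.0000 → first moment M = |Σ|/6 = 2364.1667
R_c = M/A = 2364.1667/246.2500 = 9.6007 mm
θ = 205° = 3.577925 rad
V = θ·R_c·A = 3.577925·9.6007·246.2500 = 8458.811 mm³

Volume = 8458.811 mm³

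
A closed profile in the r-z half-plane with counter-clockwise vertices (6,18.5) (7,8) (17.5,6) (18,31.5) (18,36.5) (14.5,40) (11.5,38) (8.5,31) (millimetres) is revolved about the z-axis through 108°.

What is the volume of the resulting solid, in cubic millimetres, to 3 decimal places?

Volume = 7644.555 mm³

Profile (r,z), 8 vertices: (6,18.5) (7,8) (17.5,6) (18,31.5) (18,36.5) (14.5,40) (11.5,38) (8.5,31)
edge 0: (6,18.5)→(7,8)  cross = 6·8 − 7·18.5 = -81.5000; (r_i+r_j)·cross = 13·-81.5000 = -1059.5000
edge 1: (7,8)→(17.5,6)  cross = 7·6 − 17.5·8 = -98.0000; (r_i+r_j)·cross = 24.5·-98.0000 = -2401.0000
edge 2: (17.5,6)→(18,31.5)  cross = 17.5·31.5 − 18·6 = 443.2500; (r_i+r_j)·cross = 35.5·443.2500 = 15735.3750
edge 3: (18,31.5)→(18,36.5)  cross = 18·36.5 − 18·31.5 = 90.0000; (r_i+r_j)·cross = 36·90.0000 = 3240.0000
edge 4: (18,36.5)→(14.5,40)  cross = 18·40 − 14.5·36.5 = 190.7500; (r_i+r_j)·cross = 32.5·190.7500 = 6199.3750
edge 5: (14.5,40)→(11.5,38)  cross = 14.5·38 − 11.5·40 = 91.0000; (r_i+r_j)·cross = 26·91.0000 = 2366.0000
edge 6: (11.5,38)→(8.5,31)  cross = 11.5·31 − 8.5·38 = 33.5000; (r_i+r_j)·cross = 20·33.5000 = 670.0000
edge 7: (8.5,31)→(6,18.5)  cross = 8.5·18.5 − 6·31 = -28.7500; (r_i+r_j)·cross = 14.5·-28.7500 = -416.8750
Σcross = 640.2500 → A = |Σcross|/2 = 320.1250 mm²
Σ(r_i+r_j)·cross = 24333.3750 → first moment M = |Σ|/6 = 4055.5625
R_c = M/A = 4055.5625/320.1250 = 12.6687 mm
θ = 108° = 1.884956 rad
V = θ·R_c·A = 1.884956·12.6687·320.1250 = 7644.555 mm³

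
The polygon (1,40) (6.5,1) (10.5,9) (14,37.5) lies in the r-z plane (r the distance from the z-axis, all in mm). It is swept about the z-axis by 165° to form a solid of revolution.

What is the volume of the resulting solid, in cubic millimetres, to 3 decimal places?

Profile (r,z), 4 vertices: (1,40) (6.5,1) (10.5,9) (14,37.5)
edge 0: (1,40)→(6.5,1)  cross = 1·1 − 6.5·40 = -259.0000; (r_i+r_j)·cross = 7.5·-259.0000 = -1942.5000
edge 1: (6.5,1)→(10.5,9)  cross = 6.5·9 − 10.5·1 = 48.0000; (r_i+r_j)·cross = 17·48.0000 = 816.0000
edge 2: (10.5,9)→(14,37.5)  cross = 10.5·37.5 − 14·9 = 267.7500; (r_i+r_j)·cross = 24.5·267.7500 = 6559.8750
edge 3: (14,37.5)→(1,40)  cross = 14·40 − 1·37.5 = 522.5000; (r_i+r_j)·cross = 15·522.5000 = 7837.5000
Σcross = 579.2500 → A = |Σcross|/2 = 289.6250 mm²
Σ(r_i+r_j)·cross = 13270.8750 → first moment M = |Σ|/6 = 2211.8125
R_c = M/A = 2211.8125/289.6250 = 7.6368 mm
θ = 165° = 2.879793 rad
V = θ·R_c·A = 2.879793·7.6368·289.6250 = 6369.563 mm³

Volume = 6369.563 mm³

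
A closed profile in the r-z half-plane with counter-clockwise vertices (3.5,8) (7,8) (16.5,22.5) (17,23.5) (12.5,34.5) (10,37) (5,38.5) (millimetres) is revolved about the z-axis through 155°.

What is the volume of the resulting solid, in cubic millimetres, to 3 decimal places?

Profile (r,z), 7 vertices: (3.5,8) (7,8) (16.5,22.5) (17,23.5) (12.5,34.5) (10,37) (5,38.5)
edge 0: (3.5,8)→(7,8)  cross = 3.5·8 − 7·8 = -28.0000; (r_i+r_j)·cross = 10.5·-28.0000 = -294.0000
edge 1: (7,8)→(16.5,22.5)  cross = 7·22.5 − 16.5·8 = 25.5000; (r_i+r_j)·cross = 23.5·25.5000 = 599.2500
edge 2: (16.5,22.5)→(17,23.5)  cross = 16.5·23.5 − 17·22.5 = 5.2500; (r_i+r_j)·cross = 33.5·5.2500 = 175.8750
edge 3: (17,23.5)→(12.5,34.5)  cross = 17·34.5 − 12.5·23.5 = 292.7500; (r_i+r_j)·cross = 29.5·292.7500 = 8636.1250
edge 4: (12.5,34.5)→(10,37)  cross = 12.5·37 − 10·34.5 = 117.5000; (r_i+r_j)·cross = 22.5·117.5000 = 2643.7500
edge 5: (10,37)→(5,38.5)  cross = 10·38.5 − 5·37 = 200.0000; (r_i+r_j)·cross = 15·200.0000 = 3000.0000
edge 6: (5,38.5)→(3.5,8)  cross = 5·8 − 3.5·38.5 = -94.7500; (r_i+r_j)·cross = 8.5·-94.7500 = -805.3750
Σcross = 518.2500 → A = |Σcross|/2 = 259.1250 mm²
Σ(r_i+r_j)·cross = 13955.6250 → first moment M = |Σ|/6 = 2325.9375
R_c = M/A = 2325.9375/259.1250 = 8.9761 mm
θ = 155° = 2.705260 rad
V = θ·R_c·A = 2.705260·8.9761·259.1250 = 6292.266 mm³

Volume = 6292.266 mm³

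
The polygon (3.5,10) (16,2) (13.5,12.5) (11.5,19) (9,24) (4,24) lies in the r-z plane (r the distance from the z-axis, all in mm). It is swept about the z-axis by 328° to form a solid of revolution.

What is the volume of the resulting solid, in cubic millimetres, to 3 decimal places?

Volume = 7939.416 mm³

Profile (r,z), 6 vertices: (3.5,10) (16,2) (13.5,12.5) (11.5,19) (9,24) (4,24)
edge 0: (3.5,10)→(16,2)  cross = 3.5·2 − 16·10 = -153.0000; (r_i+r_j)·cross = 19.5·-153.0000 = -2983.5000
edge 1: (16,2)→(13.5,12.5)  cross = 16·12.5 − 13.5·2 = 173.0000; (r_i+r_j)·cross = 29.5·173.0000 = 5103.5000
edge 2: (13.5,12.5)→(11.5,19)  cross = 13.5·19 − 11.5·12.5 = 112.7500; (r_i+r_j)·cross = 25·112.7500 = 2818.7500
edge 3: (11.5,19)→(9,24)  cross = 11.5·24 − 9·19 = 105.0000; (r_i+r_j)·cross = 20.5·105.0000 = 2152.5000
edge 4: (9,24)→(4,24)  cross = 9·24 − 4·24 = 120.0000; (r_i+r_j)·cross = 13·120.0000 = 1560.0000
edge 5: (4,24)→(3.5,10)  cross = 4·10 − 3.5·24 = -44.0000; (r_i+r_j)·cross = 7.5·-44.0000 = -330.0000
Σcross = 313.7500 → A = |Σcross|/2 = 156.8750 mm²
Σ(r_i+r_j)·cross = 8321.2500 → first moment M = |Σ|/6 = 1386.8750
R_c = M/A = 1386.8750/156.8750 = 8.8406 mm
θ = 328° = 5.724680 rad
V = θ·R_c·A = 5.724680·8.8406·156.8750 = 7939.416 mm³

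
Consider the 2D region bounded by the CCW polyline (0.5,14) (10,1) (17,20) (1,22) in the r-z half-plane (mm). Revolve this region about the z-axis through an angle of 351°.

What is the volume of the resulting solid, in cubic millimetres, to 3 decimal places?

Volume = 10059.831 mm³

Profile (r,z), 4 vertices: (0.5,14) (10,1) (17,20) (1,22)
edge 0: (0.5,14)→(10,1)  cross = 0.5·1 − 10·14 = -139.5000; (r_i+r_j)·cross = 10.5·-139.5000 = -1464.7500
edge 1: (10,1)→(17,20)  cross = 10·20 − 17·1 = 183.0000; (r_i+r_j)·cross = 27·183.0000 = 4941.0000
edge 2: (17,20)→(1,22)  cross = 17·22 − 1·20 = 354.0000; (r_i+r_j)·cross = 18·354.0000 = 6372.0000
edge 3: (1,22)→(0.5,14)  cross = 1·14 − 0.5·22 = 3.0000; (r_i+r_j)·cross = 1.5·3.0000 = 4.5000
Σcross = 400.5000 → A = |Σcross|/2 = 200.2500 mm²
Σ(r_i+r_j)·cross = 9852.7500 → first moment M = |Σ|/6 = 1642.1250
R_c = M/A = 1642.1250/200.2500 = 8.2004 mm
θ = 351° = 6.126106 rad
V = θ·R_c·A = 6.126106·8.2004·200.2500 = 10059.831 mm³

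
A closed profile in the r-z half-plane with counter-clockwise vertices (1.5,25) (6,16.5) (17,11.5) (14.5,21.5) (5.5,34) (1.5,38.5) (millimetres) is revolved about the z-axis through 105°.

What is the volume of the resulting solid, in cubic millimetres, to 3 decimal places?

Volume = 2753.857 mm³

Profile (r,z), 6 vertices: (1.5,25) (6,16.5) (17,11.5) (14.5,21.5) (5.5,34) (1.5,38.5)
edge 0: (1.5,25)→(6,16.5)  cross = 1.5·16.5 − 6·25 = -125.2500; (r_i+r_j)·cross = 7.5·-125.2500 = -939.3750
edge 1: (6,16.5)→(17,11.5)  cross = 6·11.5 − 17·16.5 = -211.5000; (r_i+r_j)·cross = 23·-211.5000 = -4864.5000
edge 2: (17,11.5)→(14.5,21.5)  cross = 17·21.5 − 14.5·11.5 = 198.7500; (r_i+r_j)·cross = 31.5·198.7500 = 6260.6250
edge 3: (14.5,21.5)→(5.5,34)  cross = 14.5·34 − 5.5·21.5 = 374.7500; (r_i+r_j)·cross = 20·374.7500 = 7495.0000
edge 4: (5.5,34)→(1.5,38.5)  cross = 5.5·38.5 − 1.5·34 = 160.7500; (r_i+r_j)·cross = 7·160.7500 = 1125.2500
edge 5: (1.5,38.5)→(1.5,25)  cross = 1.5·25 − 1.5·38.5 = -20.2500; (r_i+r_j)·cross = 3·-20.2500 = -60.7500
Σcross = 377.2500 → A = |Σcross|/2 = 188.6250 mm²
Σ(r_i+r_j)·cross = 9016.2500 → first moment M = |Σ|/6 = 1502.7083
R_c = M/A = 1502.7083/188.6250 = 7.9666 mm
θ = 105° = 1.832596 rad
V = θ·R_c·A = 1.832596·7.9666·188.6250 = 2753.857 mm³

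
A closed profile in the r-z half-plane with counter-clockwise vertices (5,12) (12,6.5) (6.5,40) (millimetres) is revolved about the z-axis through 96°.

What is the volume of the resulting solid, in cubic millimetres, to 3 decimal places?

Profile (r,z), 3 vertices: (5,12) (12,6.5) (6.5,40)
edge 0: (5,12)→(12,6.5)  cross = 5·6.5 − 12·12 = -111.5000; (r_i+r_j)·cross = 17·-111.5000 = -1895.5000
edge 1: (12,6.5)→(6.5,40)  cross = 12·40 − 6.5·6.5 = 437.7500; (r_i+r_j)·cross = 18.5·437.7500 = 8098.3750
edge 2: (6.5,40)→(5,12)  cross = 6.5·12 − 5·40 = -122.0000; (r_i+r_j)·cross = 11.5·-122.0000 = -1403.0000
Σcross = 204.2500 → A = |Σcross|/2 = 102.1250 mm²
Σ(r_i+r_j)·cross = 4799.8750 → first moment M = |Σ|/6 = 799.9792
R_c = M/A = 799.9792/102.1250 = 7.8333 mm
θ = 96° = 1.675516 rad
V = θ·R_c·A = 1.675516·7.8333·102.1250 = 1340.378 mm³

Volume = 1340.378 mm³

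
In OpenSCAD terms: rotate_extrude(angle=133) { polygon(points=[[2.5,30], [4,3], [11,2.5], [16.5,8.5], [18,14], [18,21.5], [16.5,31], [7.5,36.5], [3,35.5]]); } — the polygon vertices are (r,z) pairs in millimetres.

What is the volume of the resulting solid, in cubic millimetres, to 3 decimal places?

Profile (r,z), 9 vertices: (2.5,30) (4,3) (11,2.5) (16.5,8.5) (18,14) (18,21.5) (16.5,31) (7.5,36.5) (3,35.5)
edge 0: (2.5,30)→(4,3)  cross = 2.5·3 − 4·30 = -112.5000; (r_i+r_j)·cross = 6.5·-112.5000 = -731.2500
edge 1: (4,3)→(11,2.5)  cross = 4·2.5 − 11·3 = -23.0000; (r_i+r_j)·cross = 15·-23.0000 = -345.0000
edge 2: (11,2.5)→(16.5,8.5)  cross = 11·8.5 − 16.5·2.5 = 52.2500; (r_i+r_j)·cross = 27.5·52.2500 = 1436.8750
edge 3: (16.5,8.5)→(18,14)  cross = 16.5·14 − 18·8.5 = 78.0000; (r_i+r_j)·cross = 34.5·78.0000 = 2691.0000
edge 4: (18,14)→(18,21.5)  cross = 18·21.5 − 18·14 = 135.0000; (r_i+r_j)·cross = 36·135.0000 = 4860.0000
edge 5: (18,21.5)→(16.5,31)  cross = 18·31 − 16.5·21.5 = 203.2500; (r_i+r_j)·cross = 34.5·203.2500 = 7012.1250
edge 6: (16.5,31)→(7.5,36.5)  cross = 16.5·36.5 − 7.5·31 = 369.7500; (r_i+r_j)·cross = 24·369.7500 = 8874.0000
edge 7: (7.5,36.5)→(3,35.5)  cross = 7.5·35.5 − 3·36.5 = 156.7500; (r_i+r_j)·cross = 10.5·156.7500 = 1645.8750
edge 8: (3,35.5)→(2.5,30)  cross = 3·30 − 2.5·35.5 = 1.2500; (r_i+r_j)·cross = 5.5·1.2500 = 6.8750
Σcross = 860.7500 → A = |Σcross|/2 = 430.3750 mm²
Σ(r_i+r_j)·cross = 25450.5000 → first moment M = |Σ|/6 = 4241.7500
R_c = M/A = 4241.7500/430.3750 = 9.8559 mm
θ = 133° = 2.321288 rad
V = θ·R_c·A = 2.321288·9.8559·430.3750 = 9846.323 mm³

Volume = 9846.323 mm³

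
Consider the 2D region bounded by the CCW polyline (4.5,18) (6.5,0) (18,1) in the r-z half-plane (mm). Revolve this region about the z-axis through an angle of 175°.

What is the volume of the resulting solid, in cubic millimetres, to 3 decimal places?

Volume = 3085.379 mm³

Profile (r,z), 3 vertices: (4.5,18) (6.5,0) (18,1)
edge 0: (4.5,18)→(6.5,0)  cross = 4.5·0 − 6.5·18 = -117.0000; (r_i+r_j)·cross = 11·-117.0000 = -1287.0000
edge 1: (6.5,0)→(18,1)  cross = 6.5·1 − 18·0 = 6.5000; (r_i+r_j)·cross = 24.5·6.5000 = 159.2500
edge 2: (18,1)→(4.5,18)  cross = 18·18 − 4.5·1 = 319.5000; (r_i+r_j)·cross = 22.5·319.5000 = 7188.7500
Σcross = 209.0000 → A = |Σcross|/2 = 104.5000 mm²
Σ(r_i+r_j)·cross = 6061.0000 → first moment M = |Σ|/6 = 1010.1667
R_c = M/A = 1010.1667/104.5000 = 9.6667 mm
θ = 175° = 3.054326 rad
V = θ·R_c·A = 3.054326·9.6667·104.5000 = 3085.379 mm³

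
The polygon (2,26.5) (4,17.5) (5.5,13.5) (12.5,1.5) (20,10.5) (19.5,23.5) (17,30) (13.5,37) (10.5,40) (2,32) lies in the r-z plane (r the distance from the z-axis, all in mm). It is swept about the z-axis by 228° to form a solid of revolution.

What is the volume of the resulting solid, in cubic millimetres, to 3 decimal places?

Volume = 20192.801 mm³

Profile (r,z), 10 vertices: (2,26.5) (4,17.5) (5.5,13.5) (12.5,1.5) (20,10.5) (19.5,23.5) (17,30) (13.5,37) (10.5,40) (2,32)
edge 0: (2,26.5)→(4,17.5)  cross = 2·17.5 − 4·26.5 = -71.0000; (r_i+r_j)·cross = 6·-71.0000 = -426.0000
edge 1: (4,17.5)→(5.5,13.5)  cross = 4·13.5 − 5.5·17.5 = -42.2500; (r_i+r_j)·cross = 9.5·-42.2500 = -401.3750
edge 2: (5.5,13.5)→(12.5,1.5)  cross = 5.5·1.5 − 12.5·13.5 = -160.5000; (r_i+r_j)·cross = 18·-160.5000 = -2889.0000
edge 3: (12.5,1.5)→(20,10.5)  cross = 12.5·10.5 − 20·1.5 = 101.2500; (r_i+r_j)·cross = 32.5·101.2500 = 3290.6250
edge 4: (20,10.5)→(19.5,23.5)  cross = 20·23.5 − 19.5·10.5 = 265.2500; (r_i+r_j)·cross = 39.5·265.2500 = 10477.3750
edge 5: (19.5,23.5)→(17,30)  cross = 19.5·30 − 17·23.5 = 185.5000; (r_i+r_j)·cross = 36.5·185.5000 = 6770.7500
edge 6: (17,30)→(13.5,37)  cross = 17·37 − 13.5·30 = 224.0000; (r_i+r_j)·cross = 30.5·224.0000 = 6832.0000
edge 7: (13.5,37)→(10.5,40)  cross = 13.5·40 − 10.5·37 = 151.5000; (r_i+r_j)·cross = 24·151.5000 = 3636.0000
edge 8: (10.5,40)→(2,32)  cross = 10.5·32 − 2·40 = 256.0000; (r_i+r_j)·cross = 12.5·256.0000 = 3200.0000
edge 9: (2,32)→(2,26.5)  cross = 2·26.5 − 2·32 = -11.0000; (r_i+r_j)·cross = 4·-11.0000 = -44.0000
Σcross = 898.7500 → A = |Σcross|/2 = 449.3750 mm²
Σ(r_i+r_j)·cross = 30446.3750 → first moment M = |Σ|/6 = 5074.3958
R_c = M/A = 5074.3958/449.3750 = 11.2921 mm
θ = 228° = 3.979351 rad
V = θ·R_c·A = 3.979351·11.2921·449.3750 = 20192.801 mm³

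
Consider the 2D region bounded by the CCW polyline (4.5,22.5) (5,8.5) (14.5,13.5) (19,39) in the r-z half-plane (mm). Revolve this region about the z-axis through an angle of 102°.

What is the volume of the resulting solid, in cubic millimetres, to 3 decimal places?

Profile (r,z), 4 vertices: (4.5,22.5) (5,8.5) (14.5,13.5) (19,39)
edge 0: (4.5,22.5)→(5,8.5)  cross = 4.5·8.5 − 5·22.5 = -74.2500; (r_i+r_j)·cross = 9.5·-74.2500 = -705.3750
edge 1: (5,8.5)→(14.5,13.5)  cross = 5·13.5 − 14.5·8.5 = -55.7500; (r_i+r_j)·cross = 19.5·-55.7500 = -1087.1250
edge 2: (14.5,13.5)→(19,39)  cross = 14.5·39 − 19·13.5 = 309.0000; (r_i+r_j)·cross = 33.5·309.0000 = 10351.5000
edge 3: (19,39)→(4.5,22.5)  cross = 19·22.5 − 4.5·39 = 252.0000; (r_i+r_j)·cross = 23.5·252.0000 = 5922.0000
Σcross = 431.0000 → A = |Σcross|/2 = 215.5000 mm²
Σ(r_i+r_j)·cross = 14481.0000 → first moment M = |Σ|/6 = 2413.5000
R_c = M/A = 2413.5000/215.5000 = 11.1995 mm
θ = 102° = 1.780236 rad
V = θ·R_c·A = 1.780236·11.1995·215.5000 = 4296.599 mm³

Volume = 4296.599 mm³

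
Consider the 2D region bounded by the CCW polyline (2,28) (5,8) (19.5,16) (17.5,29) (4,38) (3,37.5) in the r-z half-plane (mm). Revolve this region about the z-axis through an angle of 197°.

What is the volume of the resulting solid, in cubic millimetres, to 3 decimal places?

Volume = 11423.174 mm³

Profile (r,z), 6 vertices: (2,28) (5,8) (19.5,16) (17.5,29) (4,38) (3,37.5)
edge 0: (2,28)→(5,8)  cross = 2·8 − 5·28 = -124.0000; (r_i+r_j)·cross = 7·-124.0000 = -868.0000
edge 1: (5,8)→(19.5,16)  cross = 5·16 − 19.5·8 = -76.0000; (r_i+r_j)·cross = 24.5·-76.0000 = -1862.0000
edge 2: (19.5,16)→(17.5,29)  cross = 19.5·29 − 17.5·16 = 285.5000; (r_i+r_j)·cross = 37·285.5000 = 10563.5000
edge 3: (17.5,29)→(4,38)  cross = 17.5·38 − 4·29 = 549.0000; (r_i+r_j)·cross = 21.5·549.0000 = 11803.5000
edge 4: (4,38)→(3,37.5)  cross = 4·37.5 − 3·38 = 36.0000; (r_i+r_j)·cross = 7·36.0000 = 252.0000
edge 5: (3,37.5)→(2,28)  cross = 3·28 − 2·37.5 = 9.0000; (r_i+r_j)·cross = 5·9.0000 = 45.0000
Σcross = 679.5000 → A = |Σcross|/2 = 339.7500 mm²
Σ(r_i+r_j)·cross = 19934.0000 → first moment M = |Σ|/6 = 3322.3333
R_c = M/A = 3322.3333/339.7500 = 9.7788 mm
θ = 197° = 3.438299 rad
V = θ·R_c·A = 3.438299·9.7788·339.7500 = 11423.174 mm³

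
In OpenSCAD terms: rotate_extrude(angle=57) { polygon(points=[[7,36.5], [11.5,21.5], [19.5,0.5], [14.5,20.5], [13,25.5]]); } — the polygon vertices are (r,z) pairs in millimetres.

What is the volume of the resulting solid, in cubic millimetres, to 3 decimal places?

Profile (r,z), 5 vertices: (7,36.5) (11.5,21.5) (19.5,0.5) (14.5,20.5) (13,25.5)
edge 0: (7,36.5)→(11.5,21.5)  cross = 7·21.5 − 11.5·36.5 = -269.2500; (r_i+r_j)·cross = 18.5·-269.2500 = -4981.1250
edge 1: (11.5,21.5)→(19.5,0.5)  cross = 11.5·0.5 − 19.5·21.5 = -413.5000; (r_i+r_j)·cross = 31·-413.5000 = -12818.5000
edge 2: (19.5,0.5)→(14.5,20.5)  cross = 19.5·20.5 − 14.5·0.5 = 392.5000; (r_i+r_j)·cross = 34·392.5000 = 13345.0000
edge 3: (14.5,20.5)→(13,25.5)  cross = 14.5·25.5 − 13·20.5 = 103.2500; (r_i+r_j)·cross = 27.5·103.2500 = 2839.3750
edge 4: (13,25.5)→(7,36.5)  cross = 13·36.5 − 7·25.5 = 296.0000; (r_i+r_j)·cross = 20·296.0000 = 5920.0000
Σcross = 109.0000 → A = |Σcross|/2 = 54.5000 mm²
Σ(r_i+r_j)·cross = 4304.7500 → first moment M = |Σ|/6 = 717.4583
R_c = M/A = 717.4583/54.5000 = 13.1644 mm
θ = 57° = 0.994838 rad
V = θ·R_c·A = 0.994838·13.1644·54.5000 = 713.755 mm³

Volume = 713.755 mm³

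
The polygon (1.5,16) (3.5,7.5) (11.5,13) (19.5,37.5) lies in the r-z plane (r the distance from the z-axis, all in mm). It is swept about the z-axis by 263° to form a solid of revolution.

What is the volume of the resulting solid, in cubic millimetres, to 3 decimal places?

Volume = 7685.552 mm³

Profile (r,z), 4 vertices: (1.5,16) (3.5,7.5) (11.5,13) (19.5,37.5)
edge 0: (1.5,16)→(3.5,7.5)  cross = 1.5·7.5 − 3.5·16 = -44.7500; (r_i+r_j)·cross = 5·-44.7500 = -223.7500
edge 1: (3.5,7.5)→(11.5,13)  cross = 3.5·13 − 11.5·7.5 = -40.7500; (r_i+r_j)·cross = 15·-40.7500 = -611.2500
edge 2: (11.5,13)→(19.5,37.5)  cross = 11.5·37.5 − 19.5·13 = 177.7500; (r_i+r_j)·cross = 31·177.7500 = 5510.2500
edge 3: (19.5,37.5)→(1.5,16)  cross = 19.5·16 − 1.5·37.5 = 255.7500; (r_i+r_j)·cross = 21·255.7500 = 5370.7500
Σcross = 348.0000 → A = |Σcross|/2 = 174.0000 mm²
Σ(r_i+r_j)·cross = 10046.0000 → first moment M = |Σ|/6 = 1674.3333
R_c = M/A = 1674.3333/174.0000 = 9.6226 mm
θ = 263° = 4.590216 rad
V = θ·R_c·A = 4.590216·9.6226·174.0000 = 7685.552 mm³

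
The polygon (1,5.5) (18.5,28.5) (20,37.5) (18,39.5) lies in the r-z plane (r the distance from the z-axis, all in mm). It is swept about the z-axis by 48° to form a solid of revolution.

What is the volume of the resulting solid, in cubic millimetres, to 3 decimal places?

Profile (r,z), 4 vertices: (1,5.5) (18.5,28.5) (20,37.5) (18,39.5)
edge 0: (1,5.5)→(18.5,28.5)  cross = 1·28.5 − 18.5·5.5 = -73.2500; (r_i+r_j)·cross = 19.5·-73.2500 = -1428.3750
edge 1: (18.5,28.5)→(20,37.5)  cross = 18.5·37.5 − 20·28.5 = 123.7500; (r_i+r_j)·cross = 38.5·123.7500 = 4764.3750
edge 2: (20,37.5)→(18,39.5)  cross = 20·39.5 − 18·37.5 = 115.0000; (r_i+r_j)·cross = 38·115.0000 = 4370.0000
edge 3: (18,39.5)→(1,5.5)  cross = 18·5.5 − 1·39.5 = 59.5000; (r_i+r_j)·cross = 19·59.5000 = 1130.5000
Σcross = 225.0000 → A = |Σcross|/2 = 112.5000 mm²
Σ(r_i+r_j)·cross = 8836.5000 → first moment M = |Σ|/6 = 1472.7500
R_c = M/A = 1472.7500/112.5000 = 13.0911 mm
θ = 48° = 0.837758 rad
V = θ·R_c·A = 0.837758·13.0911·112.5000 = 1233.808 mm³

Volume = 1233.808 mm³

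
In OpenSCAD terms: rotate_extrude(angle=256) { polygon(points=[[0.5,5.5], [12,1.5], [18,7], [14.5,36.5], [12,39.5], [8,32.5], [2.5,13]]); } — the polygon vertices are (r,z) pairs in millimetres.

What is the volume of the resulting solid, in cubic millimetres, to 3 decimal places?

Volume = 18065.507 mm³

Profile (r,z), 7 vertices: (0.5,5.5) (12,1.5) (18,7) (14.5,36.5) (12,39.5) (8,32.5) (2.5,13)
edge 0: (0.5,5.5)→(12,1.5)  cross = 0.5·1.5 − 12·5.5 = -65.2500; (r_i+r_j)·cross = 12.5·-65.2500 = -815.6250
edge 1: (12,1.5)→(18,7)  cross = 12·7 − 18·1.5 = 57.0000; (r_i+r_j)·cross = 30·57.0000 = 1710.0000
edge 2: (18,7)→(14.5,36.5)  cross = 18·36.5 − 14.5·7 = 555.5000; (r_i+r_j)·cross = 32.5·555.5000 = 18053.7500
edge 3: (14.5,36.5)→(12,39.5)  cross = 14.5·39.5 − 12·36.5 = 134.7500; (r_i+r_j)·cross = 26.5·134.7500 = 3570.8750
edge 4: (12,39.5)→(8,32.5)  cross = 12·32.5 − 8·39.5 = 74.0000; (r_i+r_j)·cross = 20·74.0000 = 1480.0000
edge 5: (8,32.5)→(2.5,13)  cross = 8·13 − 2.5·32.5 = 22.7500; (r_i+r_j)·cross = 10.5·22.7500 = 238.8750
edge 6: (2.5,13)→(0.5,5.5)  cross = 2.5·5.5 − 0.5·13 = 7.2500; (r_i+r_j)·cross = 3·7.2500 = 21.7500
Σcross = 786.0000 → A = |Σcross|/2 = 393.0000 mm²
Σ(r_i+r_j)·cross = 24259.6250 → first moment M = |Σ|/6 = 4043.2708
R_c = M/A = 4043.2708/393.0000 = 10.2882 mm
θ = 256° = 4.468043 rad
V = θ·R_c·A = 4.468043·10.2882·393.0000 = 18065.507 mm³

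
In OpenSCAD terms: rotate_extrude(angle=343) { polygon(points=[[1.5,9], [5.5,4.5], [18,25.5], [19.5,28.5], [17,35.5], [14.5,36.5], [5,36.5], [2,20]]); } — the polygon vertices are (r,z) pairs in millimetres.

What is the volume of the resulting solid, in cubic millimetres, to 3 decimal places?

Volume = 19462.418 mm³

Profile (r,z), 8 vertices: (1.5,9) (5.5,4.5) (18,25.5) (19.5,28.5) (17,35.5) (14.5,36.5) (5,36.5) (2,20)
edge 0: (1.5,9)→(5.5,4.5)  cross = 1.5·4.5 − 5.5·9 = -42.7500; (r_i+r_j)·cross = 7·-42.7500 = -299.2500
edge 1: (5.5,4.5)→(18,25.5)  cross = 5.5·25.5 − 18·4.5 = 59.2500; (r_i+r_j)·cross = 23.5·59.2500 = 1392.3750
edge 2: (18,25.5)→(19.5,28.5)  cross = 18·28.5 − 19.5·25.5 = 15.7500; (r_i+r_j)·cross = 37.5·15.7500 = 590.6250
edge 3: (19.5,28.5)→(17,35.5)  cross = 19.5·35.5 − 17·28.5 = 207.7500; (r_i+r_j)·cross = 36.5·207.7500 = 7582.8750
edge 4: (17,35.5)→(14.5,36.5)  cross = 17·36.5 − 14.5·35.5 = 105.7500; (r_i+r_j)·cross = 31.5·105.7500 = 3331.1250
edge 5: (14.5,36.5)→(5,36.5)  cross = 14.5·36.5 − 5·36.5 = 346.7500; (r_i+r_j)·cross = 19.5·346.7500 = 6761.6250
edge 6: (5,36.5)→(2,20)  cross = 5·20 − 2·36.5 = 27.0000; (r_i+r_j)·cross = 7·27.0000 = 189.0000
edge 7: (2,20)→(1.5,9)  cross = 2·9 − 1.5·20 = -12.0000; (r_i+r_j)·cross = 3.5·-12.0000 = -42.0000
Σcross = 707.5000 → A = |Σcross|/2 = 353.7500 mm²
Σ(r_i+r_j)·cross = 19506.3750 → first moment M = |Σ|/6 = 3251.0625
R_c = M/A = 3251.0625/353.7500 = 9.1903 mm
θ = 343° = 5.986479 rad
V = θ·R_c·A = 5.986479·9.1903·353.7500 = 19462.418 mm³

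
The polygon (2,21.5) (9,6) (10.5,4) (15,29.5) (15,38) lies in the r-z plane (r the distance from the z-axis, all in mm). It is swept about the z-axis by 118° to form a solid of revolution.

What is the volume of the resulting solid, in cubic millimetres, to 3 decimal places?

Profile (r,z), 5 vertices: (2,21.5) (9,6) (10.5,4) (15,29.5) (15,38)
edge 0: (2,21.5)→(9,6)  cross = 2·6 − 9·21.5 = -181.5000; (r_i+r_j)·cross = 11·-181.5000 = -1996.5000
edge 1: (9,6)→(10.5,4)  cross = 9·4 − 10.5·6 = -27.0000; (r_i+r_j)·cross = 19.5·-27.0000 = -526.5000
edge 2: (10.5,4)→(15,29.5)  cross = 10.5·29.5 − 15·4 = 249.7500; (r_i+r_j)·cross = 25.5·249.7500 = 6368.6250
edge 3: (15,29.5)→(15,38)  cross = 15·38 − 15·29.5 = 127.5000; (r_i+r_j)·cross = 30·127.5000 = 3825.0000
edge 4: (15,38)→(2,21.5)  cross = 15·21.5 − 2·38 = 246.5000; (r_i+r_j)·cross = 17·246.5000 = 4190.5000
Σcross = 415.2500 → A = |Σcross|/2 = 207.6250 mm²
Σ(r_i+r_j)·cross = 11861.1250 → first moment M = |Σ|/6 = 1976.8542
R_c = M/A = 1976.8542/207.6250 = 9.5213 mm
θ = 118° = 2.059489 rad
V = θ·R_c·A = 2.059489·9.5213·207.6250 = 4071.308 mm³

Volume = 4071.308 mm³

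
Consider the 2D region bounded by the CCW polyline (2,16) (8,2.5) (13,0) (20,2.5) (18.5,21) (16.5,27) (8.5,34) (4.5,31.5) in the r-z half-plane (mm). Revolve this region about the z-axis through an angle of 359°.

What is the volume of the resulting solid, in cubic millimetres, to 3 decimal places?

Profile (r,z), 8 vertices: (2,16) (8,2.5) (13,0) (20,2.5) (18.5,21) (16.5,27) (8.5,34) (4.5,31.5)
edge 0: (2,16)→(8,2.5)  cross = 2·2.5 − 8·16 = -123.0000; (r_i+r_j)·cross = 10·-123.0000 = -1230.0000
edge 1: (8,2.5)→(13,0)  cross = 8·0 − 13·2.5 = -32.5000; (r_i+r_j)·cross = 21·-32.5000 = -682.5000
edge 2: (13,0)→(20,2.5)  cross = 13·2.5 − 20·0 = 32.5000; (r_i+r_j)·cross = 33·32.5000 = 1072.5000
edge 3: (20,2.5)→(18.5,21)  cross = 20·21 − 18.5·2.5 = 373.7500; (r_i+r_j)·cross = 38.5·373.7500 = 14389.3750
edge 4: (18.5,21)→(16.5,27)  cross = 18.5·27 − 16.5·21 = 153.0000; (r_i+r_j)·cross = 35·153.0000 = 5355.0000
edge 5: (16.5,27)→(8.5,34)  cross = 16.5·34 − 8.5·27 = 331.5000; (r_i+r_j)·cross = 25·331.5000 = 8287.5000
edge 6: (8.5,34)→(4.5,31.5)  cross = 8.5·31.5 − 4.5·34 = 114.7500; (r_i+r_j)·cross = 13·114.7500 = 1491.7500
edge 7: (4.5,31.5)→(2,16)  cross = 4.5·16 − 2·31.5 = 9.0000; (r_i+r_j)·cross = 6.5·9.0000 = 58.5000
Σcross = 859.0000 → A = |Σcross|/2 = 429.5000 mm²
Σ(r_i+r_j)·cross = 28742.1250 → first moment M = |Σ|/6 = 4790.3542
R_c = M/A = 4790.3542/429.5000 = 11.1533 mm
θ = 359° = 6.265732 rad
V = θ·R_c·A = 6.265732·11.1533·429.5000 = 30015.075 mm³

Volume = 30015.075 mm³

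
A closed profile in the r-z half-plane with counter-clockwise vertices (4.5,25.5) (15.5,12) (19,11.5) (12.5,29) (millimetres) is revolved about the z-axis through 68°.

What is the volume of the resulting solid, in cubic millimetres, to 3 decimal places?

Profile (r,z), 4 vertices: (4.5,25.5) (15.5,12) (19,11.5) (12.5,29)
edge 0: (4.5,25.5)→(15.5,12)  cross = 4.5·12 − 15.5·25.5 = -341.2500; (r_i+r_j)·cross = 20·-341.2500 = -6825.0000
edge 1: (15.5,12)→(19,11.5)  cross = 15.5·11.5 − 19·12 = -49.7500; (r_i+r_j)·cross = 34.5·-49.7500 = -1716.3750
edge 2: (19,11.5)→(12.5,29)  cross = 19·29 − 12.5·11.5 = 407.2500; (r_i+r_j)·cross = 31.5·407.2500 = 12828.3750
edge 3: (12.5,29)→(4.5,25.5)  cross = 12.5·25.5 − 4.5·29 = 188.2500; (r_i+r_j)·cross = 17·188.2500 = 3200.2500
Σcross = 204.5000 → A = |Σcross|/2 = 102.2500 mm²
Σ(r_i+r_j)·cross = 7487.2500 → first moment M = |Σ|/6 = 1247.8750
R_c = M/A = 1247.8750/102.2500 = 12.2042 mm
θ = 68° = 1.186824 rad
V = θ·R_c·A = 1.186824·12.2042·102.2500 = 1481.008 mm³

Volume = 1481.008 mm³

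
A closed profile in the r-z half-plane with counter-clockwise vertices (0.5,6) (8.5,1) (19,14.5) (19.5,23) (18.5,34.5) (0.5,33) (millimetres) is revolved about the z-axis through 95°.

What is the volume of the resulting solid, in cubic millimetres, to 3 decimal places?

Profile (r,z), 6 vertices: (0.5,6) (8.5,1) (19,14.5) (19.5,23) (18.5,34.5) (0.5,33)
edge 0: (0.5,6)→(8.5,1)  cross = 0.5·1 − 8.5·6 = -50.5000; (r_i+r_j)·cross = 9·-50.5000 = -454.5000
edge 1: (8.5,1)→(19,14.5)  cross = 8.5·14.5 − 19·1 = 104.2500; (r_i+r_j)·cross = 27.5·104.2500 = 2866.8750
edge 2: (19,14.5)→(19.5,23)  cross = 19·23 − 19.5·14.5 = 154.2500; (r_i+r_j)·cross = 38.5·154.2500 = 5938.6250
edge 3: (19.5,23)→(18.5,34.5)  cross = 19.5·34.5 − 18.5·23 = 247.2500; (r_i+r_j)·cross = 38·247.2500 = 9395.5000
edge 4: (18.5,34.5)→(0.5,33)  cross = 18.5·33 − 0.5·34.5 = 593.2500; (r_i+r_j)·cross = 19·593.2500 = 11271.7500
edge 5: (0.5,33)→(0.5,6)  cross = 0.5·6 − 0.5·33 = -13.5000; (r_i+r_j)·cross = 1·-13.5000 = -13.5000
Σcross = 1035.0000 → A = |Σcross|/2 = 517.5000 mm²
Σ(r_i+r_j)·cross = 29004.7500 → first moment M = |Σ|/6 = 4834.1250
R_c = M/A = 4834.1250/517.5000 = 9.3413 mm
θ = 95° = 1.658063 rad
V = θ·R_c·A = 1.658063·9.3413·517.5000 = 8015.283 mm³

Volume = 8015.283 mm³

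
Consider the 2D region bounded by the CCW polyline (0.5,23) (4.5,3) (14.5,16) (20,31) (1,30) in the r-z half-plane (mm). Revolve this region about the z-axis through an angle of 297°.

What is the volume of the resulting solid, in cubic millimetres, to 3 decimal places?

Profile (r,z), 5 vertices: (0.5,23) (4.5,3) (14.5,16) (20,31) (1,30)
edge 0: (0.5,23)→(4.5,3)  cross = 0.5·3 − 4.5·23 = -102.0000; (r_i+r_j)·cross = 5·-102.0000 = -510.0000
edge 1: (4.5,3)→(14.5,16)  cross = 4.5·16 − 14.5·3 = 28.5000; (r_i+r_j)·cross = 19·28.5000 = 541.5000
edge 2: (14.5,16)→(20,31)  cross = 14.5·31 − 20·16 = 129.5000; (r_i+r_j)·cross = 34.5·129.5000 = 4467.7500
edge 3: (20,31)→(1,30)  cross = 20·30 − 1·31 = 569.0000; (r_i+r_j)·cross = 21·569.0000 = 11949.0000
edge 4: (1,30)→(0.5,23)  cross = 1·23 − 0.5·30 = 8.0000; (r_i+r_j)·cross = 1.5·8.0000 = 12.0000
Σcross = 633.0000 → A = |Σcross|/2 = 316.5000 mm²
Σ(r_i+r_j)·cross = 16460.2500 → first moment M = |Σ|/6 = 2743.3750
R_c = M/A = 2743.3750/316.5000 = 8.6679 mm
θ = 297° = 5.183628 rad
V = θ·R_c·A = 5.183628·8.6679·316.5000 = 14220.635 mm³

Volume = 14220.635 mm³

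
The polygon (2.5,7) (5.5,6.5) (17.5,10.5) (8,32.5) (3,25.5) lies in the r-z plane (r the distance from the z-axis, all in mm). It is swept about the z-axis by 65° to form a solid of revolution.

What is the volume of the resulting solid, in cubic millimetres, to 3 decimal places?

Profile (r,z), 5 vertices: (2.5,7) (5.5,6.5) (17.5,10.5) (8,32.5) (3,25.5)
edge 0: (2.5,7)→(5.5,6.5)  cross = 2.5·6.5 − 5.5·7 = -22.2500; (r_i+r_j)·cross = 8·-22.2500 = -178.0000
edge 1: (5.5,6.5)→(17.5,10.5)  cross = 5.5·10.5 − 17.5·6.5 = -56.0000; (r_i+r_j)·cross = 23·-56.0000 = -1288.0000
edge 2: (17.5,10.5)→(8,32.5)  cross = 17.5·32.5 − 8·10.5 = 484.7500; (r_i+r_j)·cross = 25.5·484.7500 = 12361.1250
edge 3: (8,32.5)→(3,25.5)  cross = 8·25.5 − 3·32.5 = 106.5000; (r_i+r_j)·cross = 11·106.5000 = 1171.5000
edge 4: (3,25.5)→(2.5,7)  cross = 3·7 − 2.5·25.5 = -42.7500; (r_i+r_j)·cross = 5.5·-42.7500 = -235.1250
Σcross = 470.2500 → A = |Σcross|/2 = 235.1250 mm²
Σ(r_i+r_j)·cross = 11831.5000 → first moment M = |Σ|/6 = 1971.9167
R_c = M/A = 1971.9167/235.1250 = 8.3867 mm
θ = 65° = 1.134464 rad
V = θ·R_c·A = 1.134464·8.3867·235.1250 = 2237.068 mm³

Volume = 2237.068 mm³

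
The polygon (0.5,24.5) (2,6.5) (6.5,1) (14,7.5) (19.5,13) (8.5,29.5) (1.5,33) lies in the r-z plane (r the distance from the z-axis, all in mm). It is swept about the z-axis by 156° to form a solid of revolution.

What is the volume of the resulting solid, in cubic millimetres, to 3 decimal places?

Profile (r,z), 7 vertices: (0.5,24.5) (2,6.5) (6.5,1) (14,7.5) (19.5,13) (8.5,29.5) (1.5,33)
edge 0: (0.5,24.5)→(2,6.5)  cross = 0.5·6.5 − 2·24.5 = -45.7500; (r_i+r_j)·cross = 2.5·-45.7500 = -114.3750
edge 1: (2,6.5)→(6.5,1)  cross = 2·1 − 6.5·6.5 = -40.2500; (r_i+r_j)·cross = 8.5·-40.2500 = -342.1250
edge 2: (6.5,1)→(14,7.5)  cross = 6.5·7.5 − 14·1 = 34.7500; (r_i+r_j)·cross = 20.5·34.7500 = 712.3750
edge 3: (14,7.5)→(19.5,13)  cross = 14·13 − 19.5·7.5 = 35.7500; (r_i+r_j)·cross = 33.5·35.7500 = 1197.6250
edge 4: (19.5,13)→(8.5,29.5)  cross = 19.5·29.5 − 8.5·13 = 464.7500; (r_i+r_j)·cross = 28·464.7500 = 13013.0000
edge 5: (8.5,29.5)→(1.5,33)  cross = 8.5·33 − 1.5·29.5 = 236.2500; (r_i+r_j)·cross = 10·236.2500 = 2362.5000
edge 6: (1.5,33)→(0.5,24.5)  cross = 1.5·24.5 − 0.5·33 = 20.2500; (r_i+r_j)·cross = 2·20.2500 = 40.5000
Σcross = 705.7500 → A = |Σcross|/2 = 352.8750 mm²
Σ(r_i+r_j)·cross = 16869.5000 → first moment M = |Σ|/6 = 2811.5833
R_c = M/A = 2811.5833/352.8750 = 7.9676 mm
θ = 156° = 2.722714 rad
V = θ·R_c·A = 2.722714·7.9676·352.8750 = 7655.136 mm³

Volume = 7655.136 mm³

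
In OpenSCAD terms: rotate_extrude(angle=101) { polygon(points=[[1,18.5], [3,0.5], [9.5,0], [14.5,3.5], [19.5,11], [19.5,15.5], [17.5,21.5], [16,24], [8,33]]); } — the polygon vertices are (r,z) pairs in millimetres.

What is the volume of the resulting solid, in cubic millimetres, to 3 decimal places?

Volume = 7099.423 mm³

Profile (r,z), 9 vertices: (1,18.5) (3,0.5) (9.5,0) (14.5,3.5) (19.5,11) (19.5,15.5) (17.5,21.5) (16,24) (8,33)
edge 0: (1,18.5)→(3,0.5)  cross = 1·0.5 − 3·18.5 = -55.0000; (r_i+r_j)·cross = 4·-55.0000 = -220.0000
edge 1: (3,0.5)→(9.5,0)  cross = 3·0 − 9.5·0.5 = -4.7500; (r_i+r_j)·cross = 12.5·-4.7500 = -59.3750
edge 2: (9.5,0)→(14.5,3.5)  cross = 9.5·3.5 − 14.5·0 = 33.2500; (r_i+r_j)·cross = 24·33.2500 = 798.0000
edge 3: (14.5,3.5)→(19.5,11)  cross = 14.5·11 − 19.5·3.5 = 91.2500; (r_i+r_j)·cross = 34·91.2500 = 3102.5000
edge 4: (19.5,11)→(19.5,15.5)  cross = 19.5·15.5 − 19.5·11 = 87.7500; (r_i+r_j)·cross = 39·87.7500 = 3422.2500
edge 5: (19.5,15.5)→(17.5,21.5)  cross = 19.5·21.5 − 17.5·15.5 = 148.0000; (r_i+r_j)·cross = 37·148.0000 = 5476.0000
edge 6: (17.5,21.5)→(16,24)  cross = 17.5·24 − 16·21.5 = 76.0000; (r_i+r_j)·cross = 33.5·76.0000 = 2546.0000
edge 7: (16,24)→(8,33)  cross = 16·33 − 8·24 = 336.0000; (r_i+r_j)·cross = 24·336.0000 = 8064.0000
edge 8: (8,33)→(1,18.5)  cross = 8·18.5 − 1·33 = 115.0000; (r_i+r_j)·cross = 9·115.0000 = 1035.0000
Σcross = 827.5000 → A = |Σcross|/2 = 413.7500 mm²
Σ(r_i+r_j)·cross = 24164.3750 → first moment M = |Σ|/6 = 4027.3958
R_c = M/A = 4027.3958/413.7500 = 9.7339 mm
θ = 101° = 1.762783 rad
V = θ·R_c·A = 1.762783·9.7339·413.7500 = 7099.423 mm³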